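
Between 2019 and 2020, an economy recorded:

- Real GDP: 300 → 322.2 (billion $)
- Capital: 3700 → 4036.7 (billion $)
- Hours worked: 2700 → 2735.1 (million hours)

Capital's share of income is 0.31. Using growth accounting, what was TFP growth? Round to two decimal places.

Real GDP growth = (322.2 − 300) / 300 = 7.4%.
Capital growth = (4036.7 − 3700) / 3700 = 9.1%.
Hours worked growth = (2735.1 − 2700) / 2700 = 1.3%.
Labor's share = 1 − 0.31 = 0.69.
Capital: 0.31 × 9.1 = 2.821 pp.
Hours worked: 0.69 × 1.3 = 0.897 pp.
TFP growth = 7.4 − 3.718 = 3.682%.

3.68%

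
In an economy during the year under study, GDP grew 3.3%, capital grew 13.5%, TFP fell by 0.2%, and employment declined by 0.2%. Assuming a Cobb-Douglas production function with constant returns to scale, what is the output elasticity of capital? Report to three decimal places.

gY = gA + α·gK + (1−α)·gL, so gY − gA − gL = α(gK − gL).
3.3 + 0.2 + 0.2 = α × (13.5 − (-0.2)).
3.7 = 13.7 α, so α = 0.27007.

α = 0.270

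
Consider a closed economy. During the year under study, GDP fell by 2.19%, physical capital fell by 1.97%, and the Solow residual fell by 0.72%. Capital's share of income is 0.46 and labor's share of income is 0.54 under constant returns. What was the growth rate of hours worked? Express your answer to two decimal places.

Labor's share = 1 − 0.46 = 0.54.
gY = gA + 0.46×(-1.97) + 0.54×g.
0.54×g = -2.19 + 0.72 + 0.9062 = -0.5638.
g = -0.5638 / 0.54 = -1.0441%.

-1.04%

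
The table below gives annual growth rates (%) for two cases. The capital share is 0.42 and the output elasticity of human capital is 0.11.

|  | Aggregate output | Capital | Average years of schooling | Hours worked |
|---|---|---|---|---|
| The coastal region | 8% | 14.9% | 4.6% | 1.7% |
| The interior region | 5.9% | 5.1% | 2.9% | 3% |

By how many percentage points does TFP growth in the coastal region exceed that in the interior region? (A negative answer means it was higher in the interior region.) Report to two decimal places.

Labor's share = 1 − 0.42 − 0.11 = 0.47.
The coastal region: TFP = 8 − 6.258 − 0.506 − 0.799 = 0.437%.
The interior region: TFP = 5.9 − 2.142 − 0.319 − 1.41 = 2.029%.
Difference = 0.437 − (2.029) = -1.592 pp.

-1.59 percentage points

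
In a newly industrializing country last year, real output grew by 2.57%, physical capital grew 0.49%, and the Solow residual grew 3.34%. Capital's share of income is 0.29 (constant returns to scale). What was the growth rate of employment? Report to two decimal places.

-1.28%

Labor's share = 1 − 0.29 = 0.71.
gY = gA + 0.29×0.49 + 0.71×g.
0.71×g = 2.57 − 3.34 − 0.1421 = -0.9121.
g = -0.9121 / 0.71 = -1.2846%.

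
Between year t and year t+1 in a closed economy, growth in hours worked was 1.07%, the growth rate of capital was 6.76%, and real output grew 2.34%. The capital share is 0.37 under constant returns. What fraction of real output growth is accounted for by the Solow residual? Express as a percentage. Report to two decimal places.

The Solow residual accounted for -35.70% of growth.

Labor's share = 1 − 0.37 = 0.63.
Capital: 0.37 × 6.76 = 2.5012 pp.
Hours worked: 0.63 × 1.07 = 0.6741 pp.
TFP growth = 2.34 − 3.1753 = -0.8353%.
TFP share of growth = -0.8353 / 2.34 × 100 = -35.6966%.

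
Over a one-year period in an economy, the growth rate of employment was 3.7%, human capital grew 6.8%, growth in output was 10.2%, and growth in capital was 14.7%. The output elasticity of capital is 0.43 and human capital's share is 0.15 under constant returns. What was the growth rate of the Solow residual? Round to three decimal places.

Labor's share = 1 − 0.43 − 0.15 = 0.42.
Capital: 0.43 × 14.7 = 6.321 pp.
Human capital: 0.15 × 6.8 = 1.02 pp.
Employment: 0.42 × 3.7 = 1.554 pp.
TFP growth = 10.2 − 8.895 = 1.305%.

1.305%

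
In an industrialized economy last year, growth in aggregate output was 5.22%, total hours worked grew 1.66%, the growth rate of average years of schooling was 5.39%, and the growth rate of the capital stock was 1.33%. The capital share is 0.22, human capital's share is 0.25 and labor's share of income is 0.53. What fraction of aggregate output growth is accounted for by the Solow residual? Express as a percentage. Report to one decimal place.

51.7%

Labor's share = 1 − 0.22 − 0.25 = 0.53.
The capital stock: 0.22 × 1.33 = 0.2926 pp.
Average years of schooling: 0.25 × 5.39 = 1.3475 pp.
Total hours worked: 0.53 × 1.66 = 0.8798 pp.
TFP growth = 5.22 − 2.5199 = 2.7001%.
TFP share of growth = 2.7001 / 5.22 × 100 = 51.726%.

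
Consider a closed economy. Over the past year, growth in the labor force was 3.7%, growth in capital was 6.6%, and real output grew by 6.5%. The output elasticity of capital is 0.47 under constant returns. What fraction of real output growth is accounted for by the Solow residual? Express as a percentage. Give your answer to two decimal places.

The Solow residual accounted for 22.11% of growth.

Labor's share = 1 − 0.47 = 0.53.
Capital: 0.47 × 6.6 = 3.102 pp.
The labor force: 0.53 × 3.7 = 1.961 pp.
TFP growth = 6.5 − 5.063 = 1.437%.
TFP share of growth = 1.437 / 6.5 × 100 = 22.1077%.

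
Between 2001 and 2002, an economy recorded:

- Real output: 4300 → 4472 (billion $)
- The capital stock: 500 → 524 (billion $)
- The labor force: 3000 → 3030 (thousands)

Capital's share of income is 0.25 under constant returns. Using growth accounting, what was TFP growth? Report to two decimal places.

Real output growth = (4472 − 4300) / 4300 = 4%.
The capital stock growth = (524 − 500) / 500 = 4.8%.
The labor force growth = (3030 − 3000) / 3000 = 1%.
Labor's share = 1 − 0.25 = 0.75.
The capital stock: 0.25 × 4.8 = 1.2 pp.
The labor force: 0.75 × 1 = 0.75 pp.
TFP growth = 4 − 1.95 = 2.05%.

2.05%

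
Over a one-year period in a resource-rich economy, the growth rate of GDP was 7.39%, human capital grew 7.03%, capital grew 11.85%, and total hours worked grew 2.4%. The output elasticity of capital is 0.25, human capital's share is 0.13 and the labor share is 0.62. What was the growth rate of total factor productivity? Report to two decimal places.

2.03%

Labor's share = 1 − 0.25 − 0.13 = 0.62.
Capital: 0.25 × 11.85 = 2.9625 pp.
Human capital: 0.13 × 7.03 = 0.9139 pp.
Total hours worked: 0.62 × 2.4 = 1.488 pp.
TFP growth = 7.39 − 5.3644 = 2.0256%.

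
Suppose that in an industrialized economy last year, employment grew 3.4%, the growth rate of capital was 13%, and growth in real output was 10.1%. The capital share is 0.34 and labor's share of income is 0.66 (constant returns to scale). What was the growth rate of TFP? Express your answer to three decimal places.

Labor's share = 1 − 0.34 = 0.66.
Capital: 0.34 × 13 = 4.42 pp.
Employment: 0.66 × 3.4 = 2.244 pp.
TFP growth = 10.1 − 6.664 = 3.436%.

TFP grew 3.436%.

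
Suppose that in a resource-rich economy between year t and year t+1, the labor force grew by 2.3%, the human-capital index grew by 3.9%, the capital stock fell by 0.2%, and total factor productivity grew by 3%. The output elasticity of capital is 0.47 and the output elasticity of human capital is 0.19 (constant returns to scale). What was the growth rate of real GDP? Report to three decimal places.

Labor's share = 1 − 0.47 − 0.19 = 0.34.
The capital stock: 0.47 × (-0.2) = -0.094 pp.
The human-capital index: 0.19 × 3.9 = 0.741 pp.
The labor force: 0.34 × 2.3 = 0.782 pp.
Output growth = 3 + 1.429 = 4.429%.

Real GDP grew 4.429%.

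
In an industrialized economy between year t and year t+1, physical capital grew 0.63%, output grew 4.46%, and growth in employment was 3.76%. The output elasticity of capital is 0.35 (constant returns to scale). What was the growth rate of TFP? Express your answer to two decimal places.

TFP growth was 1.80%.

Labor's share = 1 − 0.35 = 0.65.
Physical capital: 0.35 × 0.63 = 0.2205 pp.
Employment: 0.65 × 3.76 = 2.444 pp.
TFP growth = 4.46 − 2.6645 = 1.7955%.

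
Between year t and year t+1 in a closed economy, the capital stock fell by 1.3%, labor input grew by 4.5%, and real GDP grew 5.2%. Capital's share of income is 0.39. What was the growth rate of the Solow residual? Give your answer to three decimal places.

Labor's share = 1 − 0.39 = 0.61.
The capital stock: 0.39 × (-1.3) = -0.507 pp.
Labor input: 0.61 × 4.5 = 2.745 pp.
TFP growth = 5.2 − 2.238 = 2.962%.

2.962%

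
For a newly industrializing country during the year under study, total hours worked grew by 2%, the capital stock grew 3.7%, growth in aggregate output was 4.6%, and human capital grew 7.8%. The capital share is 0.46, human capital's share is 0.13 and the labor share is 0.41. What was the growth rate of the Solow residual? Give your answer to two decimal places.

Labor's share = 1 − 0.46 − 0.13 = 0.41.
The capital stock: 0.46 × 3.7 = 1.702 pp.
Human capital: 0.13 × 7.8 = 1.014 pp.
Total hours worked: 0.41 × 2 = 0.82 pp.
TFP growth = 4.6 − 3.536 = 1.064%.

The Solow residual grew 1.06%.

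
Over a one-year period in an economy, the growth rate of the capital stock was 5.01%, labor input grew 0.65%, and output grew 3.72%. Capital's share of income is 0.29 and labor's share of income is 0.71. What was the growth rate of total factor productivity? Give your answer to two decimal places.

Labor's share = 1 − 0.29 = 0.71.
The capital stock: 0.29 × 5.01 = 1.4529 pp.
Labor input: 0.71 × 0.65 = 0.4615 pp.
TFP growth = 3.72 − 1.9144 = 1.8056%.

1.81%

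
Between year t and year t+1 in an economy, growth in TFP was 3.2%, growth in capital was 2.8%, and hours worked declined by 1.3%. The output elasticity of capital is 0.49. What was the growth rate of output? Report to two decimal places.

Labor's share = 1 − 0.49 = 0.51.
Capital: 0.49 × 2.8 = 1.372 pp.
Hours worked: 0.51 × (-1.3) = -0.663 pp.
Output growth = 3.2 + 0.709 = 3.909%.

Output grew 3.91%.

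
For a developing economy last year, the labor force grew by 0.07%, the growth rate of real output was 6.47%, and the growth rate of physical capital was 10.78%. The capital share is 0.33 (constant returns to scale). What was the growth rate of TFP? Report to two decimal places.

2.87%

Labor's share = 1 − 0.33 = 0.67.
Physical capital: 0.33 × 10.78 = 3.5574 pp.
The labor force: 0.67 × 0.07 = 0.0469 pp.
TFP growth = 6.47 − 3.6043 = 2.8657%.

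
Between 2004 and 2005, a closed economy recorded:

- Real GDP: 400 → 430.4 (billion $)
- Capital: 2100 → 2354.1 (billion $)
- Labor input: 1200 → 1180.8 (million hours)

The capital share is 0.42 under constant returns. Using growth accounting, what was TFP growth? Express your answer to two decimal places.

TFP grew 3.45%.

Real GDP growth = (430.4 − 400) / 400 = 7.6%.
Capital growth = (2354.1 − 2100) / 2100 = 12.1%.
Labor input growth = (1180.8 − 1200) / 1200 = -1.6%.
Labor's share = 1 − 0.42 = 0.58.
Capital: 0.42 × 12.1 = 5.082 pp.
Labor input: 0.58 × (-1.6) = -0.928 pp.
TFP growth = 7.6 − 4.154 = 3.446%.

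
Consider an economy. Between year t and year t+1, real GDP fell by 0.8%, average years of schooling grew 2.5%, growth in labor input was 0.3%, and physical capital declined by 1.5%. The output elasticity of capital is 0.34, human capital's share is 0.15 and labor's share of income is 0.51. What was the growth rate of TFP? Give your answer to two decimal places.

Labor's share = 1 − 0.34 − 0.15 = 0.51.
Physical capital: 0.34 × (-1.5) = -0.51 pp.
Average years of schooling: 0.15 × 2.5 = 0.375 pp.
Labor input: 0.51 × 0.3 = 0.153 pp.
TFP growth = -0.8 − 0.018 = -0.818%.

-0.82%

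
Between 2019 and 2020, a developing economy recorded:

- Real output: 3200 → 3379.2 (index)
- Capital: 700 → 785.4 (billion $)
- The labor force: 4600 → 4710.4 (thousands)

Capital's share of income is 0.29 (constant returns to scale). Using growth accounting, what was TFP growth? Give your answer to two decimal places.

TFP grew 0.36%.

Real output growth = (3379.2 − 3200) / 3200 = 5.6%.
Capital growth = (785.4 − 700) / 700 = 12.2%.
The labor force growth = (4710.4 − 4600) / 4600 = 2.4%.
Labor's share = 1 − 0.29 = 0.71.
Capital: 0.29 × 12.2 = 3.538 pp.
The labor force: 0.71 × 2.4 = 1.704 pp.
TFP growth = 5.6 − 5.242 = 0.358%.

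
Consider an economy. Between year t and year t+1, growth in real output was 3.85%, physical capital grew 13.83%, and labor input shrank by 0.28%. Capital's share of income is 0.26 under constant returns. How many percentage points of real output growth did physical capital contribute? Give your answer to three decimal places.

3.596

Contribution = share × growth = 0.26 × 13.83 = 3.5958 pp.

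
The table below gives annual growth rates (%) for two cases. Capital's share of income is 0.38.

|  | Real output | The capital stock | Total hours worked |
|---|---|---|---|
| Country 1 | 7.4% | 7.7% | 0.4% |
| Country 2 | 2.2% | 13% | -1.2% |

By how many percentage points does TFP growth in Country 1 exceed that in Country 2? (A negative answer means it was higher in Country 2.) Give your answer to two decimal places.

Labor's share = 1 − 0.38 = 0.62.
Country 1: TFP = 7.4 − 2.926 − 0.248 = 4.226%.
Country 2: TFP = 2.2 − 4.94 + 0.744 = -1.996%.
Difference = 4.226 − (-1.996) = 6.222 pp.

6.22 percentage points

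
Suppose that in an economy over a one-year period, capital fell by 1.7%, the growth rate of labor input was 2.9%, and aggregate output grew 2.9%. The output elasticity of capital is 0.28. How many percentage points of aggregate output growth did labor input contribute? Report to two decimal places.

2.09

Labor's share = 1 − 0.28 = 0.72.
Contribution = share × growth = 0.72 × 2.9 = 2.088 pp.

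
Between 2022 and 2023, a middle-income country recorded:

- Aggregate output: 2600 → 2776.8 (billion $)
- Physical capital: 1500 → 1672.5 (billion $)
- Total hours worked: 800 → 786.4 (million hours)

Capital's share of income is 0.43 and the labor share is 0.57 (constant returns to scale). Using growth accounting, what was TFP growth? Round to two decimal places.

TFP growth was 2.82%.

Aggregate output growth = (2776.8 − 2600) / 2600 = 6.8%.
Physical capital growth = (1672.5 − 1500) / 1500 = 11.5%.
Total hours worked growth = (786.4 − 800) / 800 = -1.7%.
Labor's share = 1 − 0.43 = 0.57.
Physical capital: 0.43 × 11.5 = 4.945 pp.
Total hours worked: 0.57 × (-1.7) = -0.969 pp.
TFP growth = 6.8 − 3.976 = 2.824%.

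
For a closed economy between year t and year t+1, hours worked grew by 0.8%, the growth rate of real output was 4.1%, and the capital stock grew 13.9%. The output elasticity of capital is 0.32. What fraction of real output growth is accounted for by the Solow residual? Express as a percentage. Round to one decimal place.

-21.8%

Labor's share = 1 − 0.32 = 0.68.
The capital stock: 0.32 × 13.9 = 4.448 pp.
Hours worked: 0.68 × 0.8 = 0.544 pp.
TFP growth = 4.1 − 4.992 = -0.892%.
TFP share of growth = -0.892 / 4.1 × 100 = -21.756%.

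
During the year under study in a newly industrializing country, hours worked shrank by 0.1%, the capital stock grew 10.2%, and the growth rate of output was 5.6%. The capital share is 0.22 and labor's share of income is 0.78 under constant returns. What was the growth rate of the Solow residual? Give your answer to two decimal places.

The Solow residual growth was 3.43%.

Labor's share = 1 − 0.22 = 0.78.
The capital stock: 0.22 × 10.2 = 2.244 pp.
Hours worked: 0.78 × (-0.1) = -0.078 pp.
TFP growth = 5.6 − 2.166 = 3.434%.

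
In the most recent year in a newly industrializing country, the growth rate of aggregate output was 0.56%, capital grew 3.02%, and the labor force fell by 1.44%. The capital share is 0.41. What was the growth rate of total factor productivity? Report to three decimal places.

0.171%

Labor's share = 1 − 0.41 = 0.59.
Capital: 0.41 × 3.02 = 1.2382 pp.
The labor force: 0.59 × (-1.44) = -0.8496 pp.
TFP growth = 0.56 − 0.3886 = 0.1714%.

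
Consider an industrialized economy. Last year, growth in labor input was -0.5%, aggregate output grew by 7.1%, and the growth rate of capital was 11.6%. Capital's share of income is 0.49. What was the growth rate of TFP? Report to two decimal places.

TFP growth was 1.67%.

Labor's share = 1 − 0.49 = 0.51.
Capital: 0.49 × 11.6 = 5.684 pp.
Labor input: 0.51 × (-0.5) = -0.255 pp.
TFP growth = 7.1 − 5.429 = 1.671%.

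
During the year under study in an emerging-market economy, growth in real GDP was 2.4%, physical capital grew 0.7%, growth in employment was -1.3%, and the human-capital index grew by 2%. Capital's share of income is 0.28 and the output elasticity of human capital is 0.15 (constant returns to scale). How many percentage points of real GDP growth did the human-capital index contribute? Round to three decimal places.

Contribution = share × growth = 0.15 × 2 = 0.3 pp.

0.300 pp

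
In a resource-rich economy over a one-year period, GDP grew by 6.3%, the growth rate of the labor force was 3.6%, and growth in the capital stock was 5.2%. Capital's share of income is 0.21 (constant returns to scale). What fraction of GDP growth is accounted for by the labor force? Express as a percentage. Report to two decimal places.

Labor's share = 1 − 0.21 = 0.79.
The labor force contributed 0.79 × 3.6 = 2.844 pp.
Share of growth = 2.844 / 6.3 × 100 = 45.1429%.

The labor force accounted for 45.14% of growth.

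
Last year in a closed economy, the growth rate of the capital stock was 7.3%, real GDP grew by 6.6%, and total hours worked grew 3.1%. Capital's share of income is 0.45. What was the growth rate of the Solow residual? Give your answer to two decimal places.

1.61%

Labor's share = 1 − 0.45 = 0.55.
The capital stock: 0.45 × 7.3 = 3.285 pp.
Total hours worked: 0.55 × 3.1 = 1.705 pp.
TFP growth = 6.6 − 4.99 = 1.61%.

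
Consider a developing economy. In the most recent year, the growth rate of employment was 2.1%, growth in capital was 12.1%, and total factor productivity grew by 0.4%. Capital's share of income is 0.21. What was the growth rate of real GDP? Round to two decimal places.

Labor's share = 1 − 0.21 = 0.79.
Capital: 0.21 × 12.1 = 2.541 pp.
Employment: 0.79 × 2.1 = 1.659 pp.
Output growth = 0.4 + 4.2 = 4.6%.

4.60%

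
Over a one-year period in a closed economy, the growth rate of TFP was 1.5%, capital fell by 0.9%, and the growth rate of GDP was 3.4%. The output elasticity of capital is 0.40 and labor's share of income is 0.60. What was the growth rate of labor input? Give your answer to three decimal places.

Labor input grew 3.767%.

Labor's share = 1 − 0.4 = 0.6.
gY = gA + 0.4×(-0.9) + 0.6×g.
0.6×g = 3.4 − 1.5 + 0.36 = 2.26.
g = 2.26 / 0.6 = 3.76667%.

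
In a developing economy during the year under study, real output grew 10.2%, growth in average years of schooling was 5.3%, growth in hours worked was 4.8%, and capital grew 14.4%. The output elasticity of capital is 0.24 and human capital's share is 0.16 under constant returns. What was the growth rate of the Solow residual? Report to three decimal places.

Labor's share = 1 − 0.24 − 0.16 = 0.6.
Capital: 0.24 × 14.4 = 3.456 pp.
Average years of schooling: 0.16 × 5.3 = 0.848 pp.
Hours worked: 0.6 × 4.8 = 2.88 pp.
TFP growth = 10.2 − 7.184 = 3.016%.

The Solow residual growth was 3.016%.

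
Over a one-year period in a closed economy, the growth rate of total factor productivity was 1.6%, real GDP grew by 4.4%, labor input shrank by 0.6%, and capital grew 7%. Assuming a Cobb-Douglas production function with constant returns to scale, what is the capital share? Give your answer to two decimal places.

gY = gA + α·gK + (1−α)·gL, so gY − gA − gL = α(gK − gL).
4.4 − 1.6 + 0.6 = α × (7 − (-0.6)).
3.4 = 7.6 α, so α = 0.4474.

α = 0.45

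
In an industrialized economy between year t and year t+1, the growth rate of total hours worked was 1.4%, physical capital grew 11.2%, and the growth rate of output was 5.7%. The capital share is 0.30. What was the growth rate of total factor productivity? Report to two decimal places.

1.36%

Labor's share = 1 − 0.3 = 0.7.
Physical capital: 0.3 × 11.2 = 3.36 pp.
Total hours worked: 0.7 × 1.4 = 0.98 pp.
TFP growth = 5.7 − 4.34 = 1.36%.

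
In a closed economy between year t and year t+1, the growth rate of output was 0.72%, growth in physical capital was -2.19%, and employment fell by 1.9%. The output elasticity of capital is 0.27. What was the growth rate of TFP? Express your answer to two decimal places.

TFP grew 2.70%.

Labor's share = 1 − 0.27 = 0.73.
Physical capital: 0.27 × (-2.19) = -0.5913 pp.
Employment: 0.73 × (-1.9) = -1.387 pp.
TFP growth = 0.72 + 1.9783 = 2.6983%.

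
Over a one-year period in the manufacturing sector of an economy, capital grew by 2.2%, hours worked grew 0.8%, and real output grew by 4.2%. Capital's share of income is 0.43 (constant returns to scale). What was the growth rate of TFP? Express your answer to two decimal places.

Labor's share = 1 − 0.43 = 0.57.
Capital: 0.43 × 2.2 = 0.946 pp.
Hours worked: 0.57 × 0.8 = 0.456 pp.
TFP growth = 4.2 − 1.402 = 2.798%.

2.80%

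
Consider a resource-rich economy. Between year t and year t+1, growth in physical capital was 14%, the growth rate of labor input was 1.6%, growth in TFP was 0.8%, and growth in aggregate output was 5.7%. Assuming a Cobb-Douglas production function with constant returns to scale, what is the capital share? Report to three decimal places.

gY = gA + α·gK + (1−α)·gL, so gY − gA − gL = α(gK − gL).
5.7 − 0.8 − 1.6 = α × (14 − 1.6).
3.3 = 12.4 α, so α = 0.26613.

0.266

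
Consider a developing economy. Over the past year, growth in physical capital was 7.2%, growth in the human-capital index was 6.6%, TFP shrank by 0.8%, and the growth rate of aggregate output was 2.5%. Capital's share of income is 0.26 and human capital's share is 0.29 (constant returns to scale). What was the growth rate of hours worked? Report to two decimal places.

Labor's share = 1 − 0.26 − 0.29 = 0.45.
gY = gA + 0.26×7.2 + 0.29×6.6 + 0.45×g.
0.45×g = 2.5 + 0.8 − 3.786 = -0.486.
g = -0.486 / 0.45 = -1.08%.

-1.08%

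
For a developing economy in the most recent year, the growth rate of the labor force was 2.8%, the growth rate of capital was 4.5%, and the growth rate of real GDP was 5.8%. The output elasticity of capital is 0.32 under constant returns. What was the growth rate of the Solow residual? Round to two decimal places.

Labor's share = 1 − 0.32 = 0.68.
Capital: 0.32 × 4.5 = 1.44 pp.
The labor force: 0.68 × 2.8 = 1.904 pp.
TFP growth = 5.8 − 3.344 = 2.456%.

2.46%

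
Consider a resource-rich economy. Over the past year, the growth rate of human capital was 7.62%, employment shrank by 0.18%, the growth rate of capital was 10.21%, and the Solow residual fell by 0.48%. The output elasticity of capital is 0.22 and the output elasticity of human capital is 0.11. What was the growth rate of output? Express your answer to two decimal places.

Labor's share = 1 − 0.22 − 0.11 = 0.67.
Capital: 0.22 × 10.21 = 2.2462 pp.
Human capital: 0.11 × 7.62 = 0.8382 pp.
Employment: 0.67 × (-0.18) = -0.1206 pp.
Output growth = -0.48 + 2.9638 = 2.4838%.

Output grew 2.48%.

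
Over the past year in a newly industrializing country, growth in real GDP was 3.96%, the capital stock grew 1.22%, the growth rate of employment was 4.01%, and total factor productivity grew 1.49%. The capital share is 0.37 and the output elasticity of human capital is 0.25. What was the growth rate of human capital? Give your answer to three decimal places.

Labor's share = 1 − 0.37 − 0.25 = 0.38.
gY = gA + 0.37×1.22 + 0.38×4.01 + 0.25×g.
0.25×g = 3.96 − 1.49 − 1.9752 = 0.4948.
g = 0.4948 / 0.25 = 1.9792%.

Human capital grew 1.979%.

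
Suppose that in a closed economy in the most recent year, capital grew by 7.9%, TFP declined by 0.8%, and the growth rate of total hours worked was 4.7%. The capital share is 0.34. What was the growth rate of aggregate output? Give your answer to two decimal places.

Labor's share = 1 − 0.34 = 0.66.
Capital: 0.34 × 7.9 = 2.686 pp.
Total hours worked: 0.66 × 4.7 = 3.102 pp.
Output growth = -0.8 + 5.788 = 4.988%.

Aggregate output grew 4.99%.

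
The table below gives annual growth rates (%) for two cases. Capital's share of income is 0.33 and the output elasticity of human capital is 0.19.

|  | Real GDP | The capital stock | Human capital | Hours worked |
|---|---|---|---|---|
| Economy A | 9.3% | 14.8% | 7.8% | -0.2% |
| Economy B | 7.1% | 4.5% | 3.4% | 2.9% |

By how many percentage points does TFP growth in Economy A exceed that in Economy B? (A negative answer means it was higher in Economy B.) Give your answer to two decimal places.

Labor's share = 1 − 0.33 − 0.19 = 0.48.
Economy A: TFP = 9.3 − 4.884 − 1.482 + 0.096 = 3.03%.
Economy B: TFP = 7.1 − 1.485 − 0.646 − 1.392 = 3.577%.
Difference = 3.03 − (3.577) = -0.547 pp.

-0.55 percentage points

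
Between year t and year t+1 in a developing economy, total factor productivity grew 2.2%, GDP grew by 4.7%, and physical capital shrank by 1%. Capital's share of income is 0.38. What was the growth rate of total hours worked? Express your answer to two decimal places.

Labor's share = 1 − 0.38 = 0.62.
gY = gA + 0.38×(-1) + 0.62×g.
0.62×g = 4.7 − 2.2 + 0.38 = 2.88.
g = 2.88 / 0.62 = 4.6452%.

Total hours worked grew 4.65%.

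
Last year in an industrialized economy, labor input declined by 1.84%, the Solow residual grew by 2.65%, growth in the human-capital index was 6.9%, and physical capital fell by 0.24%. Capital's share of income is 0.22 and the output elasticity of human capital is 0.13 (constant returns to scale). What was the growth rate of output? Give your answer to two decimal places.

Labor's share = 1 − 0.22 − 0.13 = 0.65.
Physical capital: 0.22 × (-0.24) = -0.0528 pp.
The human-capital index: 0.13 × 6.9 = 0.897 pp.
Labor input: 0.65 × (-1.84) = -1.196 pp.
Output growth = 2.65 + (-0.3518) = 2.2982%.

Output growth was 2.30%.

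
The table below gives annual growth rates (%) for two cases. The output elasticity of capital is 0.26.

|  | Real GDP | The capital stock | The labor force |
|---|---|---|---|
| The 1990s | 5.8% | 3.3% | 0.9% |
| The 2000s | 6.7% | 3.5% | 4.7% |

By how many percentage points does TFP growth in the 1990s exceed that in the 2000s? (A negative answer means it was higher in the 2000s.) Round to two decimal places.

Labor's share = 1 − 0.26 = 0.74.
The 1990s: TFP = 5.8 − 0.858 − 0.666 = 4.276%.
The 2000s: TFP = 6.7 − 0.91 − 3.478 = 2.312%.
Difference = 4.276 − (2.312) = 1.964 pp.

1.96 percentage points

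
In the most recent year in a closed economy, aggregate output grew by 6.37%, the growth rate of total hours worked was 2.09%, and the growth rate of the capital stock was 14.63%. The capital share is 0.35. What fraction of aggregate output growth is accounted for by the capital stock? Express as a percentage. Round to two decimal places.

The capital stock accounted for 80.38% of growth.

The capital stock contributed 0.35 × 14.63 = 5.1205 pp.
Share of growth = 5.1205 / 6.37 × 100 = 80.3846%.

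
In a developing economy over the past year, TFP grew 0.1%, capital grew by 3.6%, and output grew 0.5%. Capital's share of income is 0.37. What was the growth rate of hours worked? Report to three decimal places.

Labor's share = 1 − 0.37 = 0.63.
gY = gA + 0.37×3.6 + 0.63×g.
0.63×g = 0.5 − 0.1 − 1.332 = -0.932.
g = -0.932 / 0.63 = -1.47937%.

-1.479%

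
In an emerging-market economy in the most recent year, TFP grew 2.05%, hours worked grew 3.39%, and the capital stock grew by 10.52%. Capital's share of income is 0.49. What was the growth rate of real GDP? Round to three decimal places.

8.934%

Labor's share = 1 − 0.49 = 0.51.
The capital stock: 0.49 × 10.52 = 5.1548 pp.
Hours worked: 0.51 × 3.39 = 1.7289 pp.
Output growth = 2.05 + 6.8837 = 8.9337%.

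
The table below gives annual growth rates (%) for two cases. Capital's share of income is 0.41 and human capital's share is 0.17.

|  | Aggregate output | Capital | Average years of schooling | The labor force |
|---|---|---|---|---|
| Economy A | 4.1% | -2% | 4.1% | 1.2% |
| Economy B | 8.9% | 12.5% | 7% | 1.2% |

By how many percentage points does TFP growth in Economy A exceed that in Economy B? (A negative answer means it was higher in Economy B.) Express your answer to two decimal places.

Labor's share = 1 − 0.41 − 0.17 = 0.42.
Economy A: TFP = 4.1 + 0.82 − 0.697 − 0.504 = 3.719%.
Economy B: TFP = 8.9 − 5.125 − 1.19 − 0.504 = 2.081%.
Difference = 3.719 − (2.081) = 1.638 pp.

1.64 percentage points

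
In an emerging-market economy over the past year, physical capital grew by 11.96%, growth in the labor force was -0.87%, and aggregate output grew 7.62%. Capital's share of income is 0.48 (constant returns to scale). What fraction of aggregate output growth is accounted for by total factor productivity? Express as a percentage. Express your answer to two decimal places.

Total factor productivity accounted for 30.60% of growth.

Labor's share = 1 − 0.48 = 0.52.
Physical capital: 0.48 × 11.96 = 5.7408 pp.
The labor force: 0.52 × (-0.87) = -0.4524 pp.
TFP growth = 7.62 − 5.2884 = 2.3316%.
TFP share of growth = 2.3316 / 7.62 × 100 = 30.5984%.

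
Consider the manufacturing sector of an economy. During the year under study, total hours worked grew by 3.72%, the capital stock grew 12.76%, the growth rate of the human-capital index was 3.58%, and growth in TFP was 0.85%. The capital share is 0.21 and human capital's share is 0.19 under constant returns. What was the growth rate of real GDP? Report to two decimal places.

Real GDP grew 6.44%.

Labor's share = 1 − 0.21 − 0.19 = 0.6.
The capital stock: 0.21 × 12.76 = 2.6796 pp.
The human-capital index: 0.19 × 3.58 = 0.6802 pp.
Total hours worked: 0.6 × 3.72 = 2.232 pp.
Output growth = 0.85 + 5.5918 = 6.4418%.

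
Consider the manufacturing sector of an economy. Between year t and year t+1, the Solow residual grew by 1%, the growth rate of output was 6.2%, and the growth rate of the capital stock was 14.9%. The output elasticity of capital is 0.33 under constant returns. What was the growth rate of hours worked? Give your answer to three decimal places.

0.422%

Labor's share = 1 − 0.33 = 0.67.
gY = gA + 0.33×14.9 + 0.67×g.
0.67×g = 6.2 − 1 − 4.917 = 0.283.
g = 0.283 / 0.67 = 0.42239%.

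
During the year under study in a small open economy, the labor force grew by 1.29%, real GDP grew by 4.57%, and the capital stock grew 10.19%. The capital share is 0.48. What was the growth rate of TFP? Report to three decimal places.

Labor's share = 1 − 0.48 = 0.52.
The capital stock: 0.48 × 10.19 = 4.8912 pp.
The labor force: 0.52 × 1.29 = 0.6708 pp.
TFP growth = 4.57 − 5.562 = -0.992%.

-0.992%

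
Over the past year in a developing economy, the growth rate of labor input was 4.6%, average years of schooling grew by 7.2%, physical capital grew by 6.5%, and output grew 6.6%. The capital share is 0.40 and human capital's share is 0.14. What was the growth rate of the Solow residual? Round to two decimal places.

Labor's share = 1 − 0.4 − 0.14 = 0.46.
Physical capital: 0.4 × 6.5 = 2.6 pp.
Average years of schooling: 0.14 × 7.2 = 1.008 pp.
Labor input: 0.46 × 4.6 = 2.116 pp.
TFP growth = 6.6 − 5.724 = 0.876%.

0.88%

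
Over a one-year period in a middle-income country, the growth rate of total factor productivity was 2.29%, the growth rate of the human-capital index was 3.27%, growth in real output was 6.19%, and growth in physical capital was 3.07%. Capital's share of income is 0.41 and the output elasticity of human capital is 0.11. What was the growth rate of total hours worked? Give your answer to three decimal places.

4.753%

Labor's share = 1 − 0.41 − 0.11 = 0.48.
gY = gA + 0.41×3.07 + 0.11×3.27 + 0.48×g.
0.48×g = 6.19 − 2.29 − 1.6184 = 2.2816.
g = 2.2816 / 0.48 = 4.75333%.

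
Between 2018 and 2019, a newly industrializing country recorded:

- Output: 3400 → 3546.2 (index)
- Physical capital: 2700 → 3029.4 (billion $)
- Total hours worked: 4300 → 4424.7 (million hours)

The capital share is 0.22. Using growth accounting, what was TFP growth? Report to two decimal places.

Output growth = (3546.2 − 3400) / 3400 = 4.3%.
Physical capital growth = (3029.4 − 2700) / 2700 = 12.2%.
Total hours worked growth = (4424.7 − 4300) / 4300 = 2.9%.
Labor's share = 1 − 0.22 = 0.78.
Physical capital: 0.22 × 12.2 = 2.684 pp.
Total hours worked: 0.78 × 2.9 = 2.262 pp.
TFP growth = 4.3 − 4.946 = -0.646%.

-0.65%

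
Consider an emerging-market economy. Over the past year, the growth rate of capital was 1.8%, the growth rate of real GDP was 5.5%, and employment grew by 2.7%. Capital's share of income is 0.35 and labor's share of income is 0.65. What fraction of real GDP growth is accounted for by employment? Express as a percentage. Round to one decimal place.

Labor's share = 1 − 0.35 = 0.65.
Employment contributed 0.65 × 2.7 = 1.755 pp.
Share of growth = 1.755 / 5.5 × 100 = 31.909%.

31.9%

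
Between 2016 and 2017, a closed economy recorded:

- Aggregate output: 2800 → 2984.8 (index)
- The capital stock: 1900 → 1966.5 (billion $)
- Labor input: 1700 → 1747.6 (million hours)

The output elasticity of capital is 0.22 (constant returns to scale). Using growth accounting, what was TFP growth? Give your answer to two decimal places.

Aggregate output growth = (2984.8 − 2800) / 2800 = 6.6%.
The capital stock growth = (1966.5 − 1900) / 1900 = 3.5%.
Labor input growth = (1747.6 − 1700) / 1700 = 2.8%.
Labor's share = 1 − 0.22 = 0.78.
The capital stock: 0.22 × 3.5 = 0.77 pp.
Labor input: 0.78 × 2.8 = 2.184 pp.
TFP growth = 6.6 − 2.954 = 3.646%.

TFP growth was 3.65%.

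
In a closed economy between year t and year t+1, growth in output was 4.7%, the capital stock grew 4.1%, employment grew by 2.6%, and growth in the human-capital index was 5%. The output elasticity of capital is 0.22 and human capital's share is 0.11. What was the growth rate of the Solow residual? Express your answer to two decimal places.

Labor's share = 1 − 0.22 − 0.11 = 0.67.
The capital stock: 0.22 × 4.1 = 0.902 pp.
The human-capital index: 0.11 × 5 = 0.55 pp.
Employment: 0.67 × 2.6 = 1.742 pp.
TFP growth = 4.7 − 3.194 = 1.506%.

The Solow residual growth was 1.51%.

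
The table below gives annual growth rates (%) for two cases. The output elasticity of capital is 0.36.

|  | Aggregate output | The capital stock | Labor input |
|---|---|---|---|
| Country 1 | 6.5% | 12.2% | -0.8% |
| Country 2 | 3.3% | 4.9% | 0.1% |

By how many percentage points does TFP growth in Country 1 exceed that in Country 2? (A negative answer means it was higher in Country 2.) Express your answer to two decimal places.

Labor's share = 1 − 0.36 = 0.64.
Country 1: TFP = 6.5 − 4.392 + 0.512 = 2.62%.
Country 2: TFP = 3.3 − 1.764 − 0.064 = 1.472%.
Difference = 2.62 − (1.472) = 1.148 pp.

1.15 percentage points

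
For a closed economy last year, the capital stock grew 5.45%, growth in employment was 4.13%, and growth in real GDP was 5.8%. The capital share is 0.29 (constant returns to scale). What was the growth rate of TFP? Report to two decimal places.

Labor's share = 1 − 0.29 = 0.71.
The capital stock: 0.29 × 5.45 = 1.5805 pp.
Employment: 0.71 × 4.13 = 2.9323 pp.
TFP growth = 5.8 − 4.5128 = 1.2872%.

1.29%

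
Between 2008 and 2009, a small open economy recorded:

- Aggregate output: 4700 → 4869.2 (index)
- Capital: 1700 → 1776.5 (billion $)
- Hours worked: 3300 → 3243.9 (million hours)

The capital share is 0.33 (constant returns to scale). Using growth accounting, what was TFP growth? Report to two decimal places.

Aggregate output growth = (4869.2 − 4700) / 4700 = 3.6%.
Capital growth = (1776.5 − 1700) / 1700 = 4.5%.
Hours worked growth = (3243.9 − 3300) / 3300 = -1.7%.
Labor's share = 1 − 0.33 = 0.67.
Capital: 0.33 × 4.5 = 1.485 pp.
Hours worked: 0.67 × (-1.7) = -1.139 pp.
TFP growth = 3.6 − 0.346 = 3.254%.

TFP growth was 3.25%.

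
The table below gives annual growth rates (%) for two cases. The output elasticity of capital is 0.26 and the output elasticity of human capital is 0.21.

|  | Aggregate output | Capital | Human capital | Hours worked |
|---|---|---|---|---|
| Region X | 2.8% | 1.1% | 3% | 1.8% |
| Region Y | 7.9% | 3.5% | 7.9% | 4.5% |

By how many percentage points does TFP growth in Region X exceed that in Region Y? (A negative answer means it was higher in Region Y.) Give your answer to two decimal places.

-2.02 percentage points

Labor's share = 1 − 0.26 − 0.21 = 0.53.
Region X: TFP = 2.8 − 0.286 − 0.63 − 0.954 = 0.93%.
Region Y: TFP = 7.9 − 0.91 − 1.659 − 2.385 = 2.946%.
Difference = 0.93 − (2.946) = -2.016 pp.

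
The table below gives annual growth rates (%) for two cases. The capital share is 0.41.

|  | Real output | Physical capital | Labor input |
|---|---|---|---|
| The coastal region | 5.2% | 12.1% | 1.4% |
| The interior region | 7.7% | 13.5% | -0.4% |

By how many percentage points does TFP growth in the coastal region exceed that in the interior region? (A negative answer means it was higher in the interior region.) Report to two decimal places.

-2.99 percentage points

Labor's share = 1 − 0.41 = 0.59.
The coastal region: TFP = 5.2 − 4.961 − 0.826 = -0.587%.
The interior region: TFP = 7.7 − 5.535 + 0.236 = 2.401%.
Difference = -0.587 − (2.401) = -2.988 pp.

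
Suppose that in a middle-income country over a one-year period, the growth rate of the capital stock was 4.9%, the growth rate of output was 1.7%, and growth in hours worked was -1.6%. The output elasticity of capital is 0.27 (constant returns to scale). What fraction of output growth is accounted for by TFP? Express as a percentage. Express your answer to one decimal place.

TFP accounted for 90.9% of growth.

Labor's share = 1 − 0.27 = 0.73.
The capital stock: 0.27 × 4.9 = 1.323 pp.
Hours worked: 0.73 × (-1.6) = -1.168 pp.
TFP growth = 1.7 − 0.155 = 1.545%.
TFP share of growth = 1.545 / 1.7 × 100 = 90.882%.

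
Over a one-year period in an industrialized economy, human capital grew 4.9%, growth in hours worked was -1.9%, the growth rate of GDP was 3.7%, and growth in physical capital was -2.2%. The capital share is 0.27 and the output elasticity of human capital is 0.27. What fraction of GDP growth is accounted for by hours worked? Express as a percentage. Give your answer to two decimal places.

Labor's share = 1 − 0.27 − 0.27 = 0.46.
Hours worked contributed 0.46 × (-1.9) = -0.874 pp.
Share of growth = -0.874 / 3.7 × 100 = -23.6216%.

Hours worked accounted for -23.62% of growth.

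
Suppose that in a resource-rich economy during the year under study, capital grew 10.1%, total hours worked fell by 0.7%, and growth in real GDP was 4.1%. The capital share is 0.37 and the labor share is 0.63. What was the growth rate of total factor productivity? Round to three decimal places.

Labor's share = 1 − 0.37 = 0.63.
Capital: 0.37 × 10.1 = 3.737 pp.
Total hours worked: 0.63 × (-0.7) = -0.441 pp.
TFP growth = 4.1 − 3.296 = 0.804%.

Total factor productivity growth was 0.804%.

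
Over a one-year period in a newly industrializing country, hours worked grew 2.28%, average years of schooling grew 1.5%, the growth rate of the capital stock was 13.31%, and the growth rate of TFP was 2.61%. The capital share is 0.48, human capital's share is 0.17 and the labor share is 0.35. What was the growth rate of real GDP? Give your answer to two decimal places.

Labor's share = 1 − 0.48 − 0.17 = 0.35.
The capital stock: 0.48 × 13.31 = 6.3888 pp.
Average years of schooling: 0.17 × 1.5 = 0.255 pp.
Hours worked: 0.35 × 2.28 = 0.798 pp.
Output growth = 2.61 + 7.4418 = 10.0518%.

10.05%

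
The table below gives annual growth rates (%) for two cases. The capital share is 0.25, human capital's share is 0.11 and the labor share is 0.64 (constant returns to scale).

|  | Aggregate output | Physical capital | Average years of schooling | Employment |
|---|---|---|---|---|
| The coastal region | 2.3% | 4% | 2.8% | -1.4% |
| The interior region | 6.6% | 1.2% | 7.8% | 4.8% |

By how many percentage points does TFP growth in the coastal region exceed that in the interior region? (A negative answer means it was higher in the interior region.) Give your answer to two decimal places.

Labor's share = 1 − 0.25 − 0.11 = 0.64.
The coastal region: TFP = 2.3 − 1 − 0.308 + 0.896 = 1.888%.
The interior region: TFP = 6.6 − 0.3 − 0.858 − 3.072 = 2.37%.
Difference = 1.888 − (2.37) = -0.482 pp.

-0.48 percentage points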